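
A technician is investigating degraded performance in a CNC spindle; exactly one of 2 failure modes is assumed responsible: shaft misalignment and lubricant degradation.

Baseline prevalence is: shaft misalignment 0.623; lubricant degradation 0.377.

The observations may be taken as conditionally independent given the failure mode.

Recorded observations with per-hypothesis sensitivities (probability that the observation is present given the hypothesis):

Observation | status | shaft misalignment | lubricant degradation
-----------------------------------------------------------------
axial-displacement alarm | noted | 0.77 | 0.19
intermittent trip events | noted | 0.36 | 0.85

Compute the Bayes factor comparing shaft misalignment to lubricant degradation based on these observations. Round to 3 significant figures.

Take the product of per-observation likelihoods under each hypothesis, then divide.
  shaft misalignment: 0.77 × 0.36 = 0.2772
  lubricant degradation: 0.19 × 0.85 = 0.1615
Bayes factor = 0.2772 / 0.1615 ≈ 1.72

1.72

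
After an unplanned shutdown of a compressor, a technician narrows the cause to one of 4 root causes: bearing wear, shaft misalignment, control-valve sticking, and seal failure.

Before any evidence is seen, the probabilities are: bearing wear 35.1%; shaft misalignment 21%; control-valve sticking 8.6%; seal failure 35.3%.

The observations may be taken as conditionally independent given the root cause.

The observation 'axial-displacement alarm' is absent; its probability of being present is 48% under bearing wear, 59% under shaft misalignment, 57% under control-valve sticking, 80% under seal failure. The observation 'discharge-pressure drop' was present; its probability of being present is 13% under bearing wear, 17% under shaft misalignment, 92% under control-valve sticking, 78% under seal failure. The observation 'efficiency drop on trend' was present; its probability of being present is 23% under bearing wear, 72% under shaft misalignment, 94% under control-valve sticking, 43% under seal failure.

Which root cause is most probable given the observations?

For each hypothesis, the unnormalized posterior weight is prior × product of the observation likelihoods (using 1 − P(present | H) for each absent observation):
  bearing wear: 0.351 × (1 − 0.48) × 0.13 × 0.23 = 0.0054573
  shaft misalignment: 0.210 × (1 − 0.59) × 0.17 × 0.72 = 0.010539
  control-valve sticking: 0.086 × (1 − 0.57) × 0.92 × 0.94 = 0.03198
  seal failure: 0.353 × (1 − 0.80) × 0.78 × 0.43 = 0.023679
The unnormalized weights sum to 0.071656.
P(bearing wear | evidence) ≈ 0.0054573 / 0.071656 ≈ 0.076
P(shaft misalignment | evidence) ≈ 0.010539 / 0.071656 ≈ 0.147
P(control-valve sticking | evidence) ≈ 0.03198 / 0.071656 ≈ 0.446
P(seal failure | evidence) ≈ 0.023679 / 0.071656 ≈ 0.330
The largest is 0.446, so control-valve sticking is most probable.

control-valve sticking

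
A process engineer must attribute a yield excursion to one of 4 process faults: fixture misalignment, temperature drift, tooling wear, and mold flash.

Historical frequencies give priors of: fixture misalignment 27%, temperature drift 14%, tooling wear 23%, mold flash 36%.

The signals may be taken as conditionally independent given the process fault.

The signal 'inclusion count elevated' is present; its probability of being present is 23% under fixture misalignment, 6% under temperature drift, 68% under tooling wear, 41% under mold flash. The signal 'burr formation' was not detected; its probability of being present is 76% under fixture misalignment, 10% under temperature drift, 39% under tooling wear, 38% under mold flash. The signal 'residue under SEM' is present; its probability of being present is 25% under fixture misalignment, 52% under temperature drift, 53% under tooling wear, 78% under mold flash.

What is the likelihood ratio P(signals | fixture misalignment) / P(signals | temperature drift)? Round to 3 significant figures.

0.491

Take the product of per-signal likelihoods under each hypothesis (using 1 − P(present | H) for each absent signal), then divide.
  fixture misalignment: 0.23 × (1 − 0.76) × 0.25 = 0.0138
  temperature drift: 0.06 × (1 − 0.10) × 0.52 = 0.02808
Bayes factor = 0.0138 / 0.02808 ≈ 0.491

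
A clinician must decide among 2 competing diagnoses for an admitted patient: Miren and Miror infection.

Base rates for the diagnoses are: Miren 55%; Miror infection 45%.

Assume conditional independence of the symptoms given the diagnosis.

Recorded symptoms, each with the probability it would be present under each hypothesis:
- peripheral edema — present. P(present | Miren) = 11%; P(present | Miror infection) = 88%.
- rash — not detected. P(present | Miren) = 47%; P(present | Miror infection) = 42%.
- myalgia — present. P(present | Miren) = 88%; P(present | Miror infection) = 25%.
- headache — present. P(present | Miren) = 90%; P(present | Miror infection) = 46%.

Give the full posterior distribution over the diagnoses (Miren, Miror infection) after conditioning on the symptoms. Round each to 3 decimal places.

For each hypothesis, the unnormalized posterior weight is prior × product of the symptom likelihoods (using 1 − P(present | H) for each absent symptom):
  Miren: 0.55 × 0.11 × (1 − 0.47) × 0.88 × 0.90 = 0.025395
  Miror infection: 0.45 × 0.88 × (1 − 0.42) × 0.25 × 0.46 = 0.026413
The unnormalized weights sum to 0.051809.
P(Miren | evidence) = 0.025395 / 0.051809 ≈ 0.490
P(Miror infection | evidence) = 0.026413 / 0.051809 ≈ 0.510

0.490, 0.510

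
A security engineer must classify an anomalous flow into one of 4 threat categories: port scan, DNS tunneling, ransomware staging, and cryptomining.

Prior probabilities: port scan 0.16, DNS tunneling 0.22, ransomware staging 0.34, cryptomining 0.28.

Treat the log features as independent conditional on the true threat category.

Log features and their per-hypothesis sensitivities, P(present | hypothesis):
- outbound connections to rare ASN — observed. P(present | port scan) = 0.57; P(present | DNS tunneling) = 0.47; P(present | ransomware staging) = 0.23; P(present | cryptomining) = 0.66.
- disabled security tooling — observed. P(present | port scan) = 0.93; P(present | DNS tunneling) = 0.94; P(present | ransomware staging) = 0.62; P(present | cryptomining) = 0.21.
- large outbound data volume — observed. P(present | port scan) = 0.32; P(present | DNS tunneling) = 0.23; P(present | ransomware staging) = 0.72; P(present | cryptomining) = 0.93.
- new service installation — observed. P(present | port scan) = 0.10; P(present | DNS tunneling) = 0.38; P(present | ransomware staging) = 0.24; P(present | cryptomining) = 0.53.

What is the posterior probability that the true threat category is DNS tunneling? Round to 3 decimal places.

0.219

Multiply each prior by the joint likelihood of the log feature pattern:
  port scan: 0.16 × 0.57 × 0.93 × 0.32 × 0.10 = 0.0027141
  DNS tunneling: 0.22 × 0.47 × 0.94 × 0.23 × 0.38 = 0.0084949
  ransomware staging: 0.34 × 0.23 × 0.62 × 0.72 × 0.24 = 0.008378
  cryptomining: 0.28 × 0.66 × 0.21 × 0.93 × 0.53 = 0.019128
The unnormalized weights sum to 0.038716.
P(DNS tunneling | evidence) = 0.0084949 / 0.038716 ≈ 0.219.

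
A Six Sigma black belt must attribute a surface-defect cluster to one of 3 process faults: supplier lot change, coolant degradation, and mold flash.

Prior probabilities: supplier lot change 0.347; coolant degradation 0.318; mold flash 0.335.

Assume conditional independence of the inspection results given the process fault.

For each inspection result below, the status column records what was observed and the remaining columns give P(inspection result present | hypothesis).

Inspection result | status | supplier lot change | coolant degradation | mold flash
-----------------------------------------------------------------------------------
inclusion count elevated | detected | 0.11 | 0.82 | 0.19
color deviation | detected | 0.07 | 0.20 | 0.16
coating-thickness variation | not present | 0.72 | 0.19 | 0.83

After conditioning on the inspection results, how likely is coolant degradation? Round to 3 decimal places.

For each hypothesis, the unnormalized posterior weight is prior × product of the inspection result likelihoods (using 1 − P(present | H) for each absent inspection result):
  supplier lot change: 0.347 × 0.11 × 0.07 × (1 − 0.72) = 0.00074813
  coolant degradation: 0.318 × 0.82 × 0.20 × (1 − 0.19) = 0.042243
  mold flash: 0.335 × 0.19 × 0.16 × (1 − 0.83) = 0.0017313
The unnormalized weights sum to 0.044723.
P(coolant degradation | evidence) = 0.042243 / 0.044723 ≈ 0.945.

0.945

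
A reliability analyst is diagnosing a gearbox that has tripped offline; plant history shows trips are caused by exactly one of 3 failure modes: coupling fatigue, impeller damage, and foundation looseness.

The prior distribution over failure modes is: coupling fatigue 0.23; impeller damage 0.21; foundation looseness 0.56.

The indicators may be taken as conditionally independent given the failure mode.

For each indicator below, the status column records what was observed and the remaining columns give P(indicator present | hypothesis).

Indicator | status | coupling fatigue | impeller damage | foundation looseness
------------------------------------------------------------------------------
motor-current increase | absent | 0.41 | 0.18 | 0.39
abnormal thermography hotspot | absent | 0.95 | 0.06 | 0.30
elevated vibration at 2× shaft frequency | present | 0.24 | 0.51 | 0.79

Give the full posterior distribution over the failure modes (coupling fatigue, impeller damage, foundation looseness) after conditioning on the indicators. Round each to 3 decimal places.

For each hypothesis, the unnormalized posterior weight is prior × product of the indicator likelihoods (using 1 − P(present | H) for each absent indicator):
  coupling fatigue: 0.23 × (1 − 0.41) × (1 − 0.95) × 0.24 = 0.0016284
  impeller damage: 0.21 × (1 − 0.18) × (1 − 0.06) × 0.51 = 0.082553
  foundation looseness: 0.56 × (1 − 0.39) × (1 − 0.30) × 0.79 = 0.1889
Marginal likelihood of the evidence = 0.27309.
P(coupling fatigue | evidence) = 0.0016284 / 0.27309 ≈ 0.006
P(impeller damage | evidence) = 0.082553 / 0.27309 ≈ 0.302
P(foundation looseness | evidence) = 0.1889 / 0.27309 ≈ 0.692

0.006, 0.302, 0.692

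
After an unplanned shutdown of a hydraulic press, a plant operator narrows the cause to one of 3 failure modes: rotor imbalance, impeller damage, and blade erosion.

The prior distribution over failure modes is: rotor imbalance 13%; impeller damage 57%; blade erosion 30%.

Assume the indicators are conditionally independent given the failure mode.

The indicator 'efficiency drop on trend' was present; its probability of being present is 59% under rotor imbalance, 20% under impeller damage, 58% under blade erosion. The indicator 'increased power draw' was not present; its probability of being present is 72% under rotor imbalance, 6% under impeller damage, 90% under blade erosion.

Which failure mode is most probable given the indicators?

impeller damage

Multiply each prior by the joint likelihood of the indicator pattern (using 1 − P(present | H) for each absent indicator):
  rotor imbalance: 0.13 × 0.59 × (1 − 0.72) = 0.021476
  impeller damage: 0.57 × 0.20 × (1 − 0.06) = 0.10716
  blade erosion: 0.30 × 0.58 × (1 − 0.90) = 0.0174
Normalizing constant Z = 0.021476 + 0.10716 + 0.0174 = 0.14604.
P(rotor imbalance | evidence) ≈ 0.021476 / 0.14604 ≈ 0.147
P(impeller damage | evidence) ≈ 0.10716 / 0.14604 ≈ 0.734
P(blade erosion | evidence) ≈ 0.0174 / 0.14604 ≈ 0.119
The largest is 0.734, so impeller damage is most probable.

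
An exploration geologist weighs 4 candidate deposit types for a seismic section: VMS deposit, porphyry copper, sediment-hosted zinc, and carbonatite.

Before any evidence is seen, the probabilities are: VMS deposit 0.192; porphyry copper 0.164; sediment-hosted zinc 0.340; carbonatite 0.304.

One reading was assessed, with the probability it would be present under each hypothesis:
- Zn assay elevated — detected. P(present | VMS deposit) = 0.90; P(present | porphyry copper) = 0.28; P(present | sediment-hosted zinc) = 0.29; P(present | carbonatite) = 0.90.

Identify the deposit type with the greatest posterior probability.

carbonatite

For each hypothesis, the unnormalized posterior weight is prior × likelihood:
  VMS deposit: 0.192 × 0.90 = 0.1728
  porphyry copper: 0.164 × 0.28 = 0.04592
  sediment-hosted zinc: 0.340 × 0.29 = 0.0986
  carbonatite: 0.304 × 0.90 = 0.2736
Normalizing constant Z = 0.1728 + 0.04592 + 0.0986 + 0.2736 = 0.59092.
P(VMS deposit | evidence) ≈ 0.1728 / 0.59092 ≈ 0.292
P(porphyry copper | evidence) ≈ 0.04592 / 0.59092 ≈ 0.078
P(sediment-hosted zinc | evidence) ≈ 0.0986 / 0.59092 ≈ 0.167
P(carbonatite | evidence) ≈ 0.2736 / 0.59092 ≈ 0.463
The largest is 0.463, so carbonatite is most probable.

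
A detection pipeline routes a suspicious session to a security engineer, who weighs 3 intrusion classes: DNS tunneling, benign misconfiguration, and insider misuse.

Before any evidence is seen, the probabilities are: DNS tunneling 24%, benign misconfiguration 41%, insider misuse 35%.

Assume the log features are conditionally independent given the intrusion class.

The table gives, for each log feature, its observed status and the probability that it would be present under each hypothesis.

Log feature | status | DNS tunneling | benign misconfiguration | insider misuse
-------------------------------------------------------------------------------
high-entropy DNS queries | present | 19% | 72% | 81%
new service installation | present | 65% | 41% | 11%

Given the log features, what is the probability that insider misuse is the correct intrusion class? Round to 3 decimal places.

0.171

Multiply each prior by the joint likelihood of the log feature pattern:
  DNS tunneling: 0.24 × 0.19 × 0.65 = 0.02964
  benign misconfiguration: 0.41 × 0.72 × 0.41 = 0.12103
  insider misuse: 0.35 × 0.81 × 0.11 = 0.031185
Normalizing constant Z = 0.02964 + 0.12103 + 0.031185 = 0.18186.
P(insider misuse | evidence) = 0.031185 / 0.18186 ≈ 0.171.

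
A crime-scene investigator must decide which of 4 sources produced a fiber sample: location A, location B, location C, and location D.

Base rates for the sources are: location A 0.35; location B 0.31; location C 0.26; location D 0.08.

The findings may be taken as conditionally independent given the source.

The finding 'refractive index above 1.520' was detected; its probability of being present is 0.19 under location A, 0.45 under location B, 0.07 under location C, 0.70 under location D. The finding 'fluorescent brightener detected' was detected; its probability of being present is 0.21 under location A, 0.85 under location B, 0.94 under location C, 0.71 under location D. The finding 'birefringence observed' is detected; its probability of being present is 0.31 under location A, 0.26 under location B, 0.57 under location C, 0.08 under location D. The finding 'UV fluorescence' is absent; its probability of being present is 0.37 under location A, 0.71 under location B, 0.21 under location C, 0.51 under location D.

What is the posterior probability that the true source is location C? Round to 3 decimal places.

0.368

For each hypothesis, the unnormalized posterior weight is prior × product of the finding likelihoods (using 1 − P(present | H) for each absent finding):
  location A: 0.35 × 0.19 × 0.21 × 0.31 × (1 − 0.37) = 0.0027274
  location B: 0.31 × 0.45 × 0.85 × 0.26 × (1 − 0.71) = 0.0089406
  location C: 0.26 × 0.07 × 0.94 × 0.57 × (1 − 0.21) = 0.0077037
  location D: 0.08 × 0.70 × 0.71 × 0.08 × (1 − 0.51) = 0.0015586
The unnormalized weights sum to 0.02093.
P(location C | evidence) = 0.0077037 / 0.02093 ≈ 0.368.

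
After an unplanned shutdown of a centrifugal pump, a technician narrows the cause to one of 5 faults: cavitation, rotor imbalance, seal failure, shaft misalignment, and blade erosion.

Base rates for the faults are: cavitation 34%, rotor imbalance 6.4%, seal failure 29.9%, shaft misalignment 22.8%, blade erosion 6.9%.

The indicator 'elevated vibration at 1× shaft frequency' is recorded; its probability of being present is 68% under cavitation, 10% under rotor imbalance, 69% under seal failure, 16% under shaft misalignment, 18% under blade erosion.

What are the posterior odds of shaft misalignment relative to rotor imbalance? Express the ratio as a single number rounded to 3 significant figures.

5.70

The normalizing constant cancels in an odds ratio, so compute prior × likelihood for the two hypotheses only:
  shaft misalignment: 0.228 × 0.16 = 0.03648
  rotor imbalance: 0.064 × 0.10 = 0.0064
Posterior odds = 0.03648 / 0.0064 ≈ 5.70.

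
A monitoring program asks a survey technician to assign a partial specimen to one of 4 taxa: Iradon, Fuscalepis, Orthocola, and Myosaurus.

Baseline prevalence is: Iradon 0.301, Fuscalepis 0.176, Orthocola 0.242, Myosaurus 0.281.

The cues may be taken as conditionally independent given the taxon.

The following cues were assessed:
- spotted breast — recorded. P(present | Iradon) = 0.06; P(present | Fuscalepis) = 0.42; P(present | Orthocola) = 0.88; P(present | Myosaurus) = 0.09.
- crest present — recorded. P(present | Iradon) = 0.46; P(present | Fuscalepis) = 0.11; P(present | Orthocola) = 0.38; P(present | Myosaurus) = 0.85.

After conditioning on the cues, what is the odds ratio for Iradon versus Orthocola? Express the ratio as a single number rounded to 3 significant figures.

0.103

The normalizing constant cancels in an odds ratio, so compute prior × likelihood for the two hypotheses only:
  Iradon: 0.301 × 0.06 × 0.46 = 0.0083076
  Orthocola: 0.242 × 0.88 × 0.38 = 0.080925
Posterior odds = 0.0083076 / 0.080925 ≈ 0.103.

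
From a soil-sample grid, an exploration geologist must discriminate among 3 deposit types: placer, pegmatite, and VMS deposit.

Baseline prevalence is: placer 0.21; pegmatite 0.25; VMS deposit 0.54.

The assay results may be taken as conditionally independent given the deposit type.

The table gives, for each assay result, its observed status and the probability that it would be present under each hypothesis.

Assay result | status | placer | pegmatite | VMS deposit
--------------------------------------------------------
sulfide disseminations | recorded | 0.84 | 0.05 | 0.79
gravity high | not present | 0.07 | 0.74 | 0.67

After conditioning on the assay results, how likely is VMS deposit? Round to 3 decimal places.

0.457

By Bayes' rule with conditional independence, the unnormalized weight for each hypothesis is prior × ∏ likelihoods (using 1 − P(present | H) for each absent assay result):
  placer: 0.21 × 0.84 × (1 − 0.07) = 0.16405
  pegmatite: 0.25 × 0.05 × (1 − 0.74) = 0.00325
  VMS deposit: 0.54 × 0.79 × (1 − 0.67) = 0.14078
Marginal likelihood of the evidence = 0.30808.
P(VMS deposit | evidence) = 0.14078 / 0.30808 ≈ 0.457.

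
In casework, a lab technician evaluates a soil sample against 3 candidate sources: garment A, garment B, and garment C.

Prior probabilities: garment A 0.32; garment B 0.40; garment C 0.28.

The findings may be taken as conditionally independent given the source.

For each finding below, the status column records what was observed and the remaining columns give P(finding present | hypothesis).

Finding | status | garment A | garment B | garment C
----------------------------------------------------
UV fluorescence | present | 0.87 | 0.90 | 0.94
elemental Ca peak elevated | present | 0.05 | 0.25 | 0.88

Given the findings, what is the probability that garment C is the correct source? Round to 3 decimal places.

Multiply each prior by the joint likelihood of the evidence pattern:
  garment A: 0.32 × 0.87 × 0.05 = 0.01392
  garment B: 0.40 × 0.90 × 0.25 = 0.09
  garment C: 0.28 × 0.94 × 0.88 = 0.23162
Normalizing constant Z = 0.01392 + 0.09 + 0.23162 = 0.33554.
P(garment C | evidence) = 0.23162 / 0.33554 ≈ 0.690.

0.690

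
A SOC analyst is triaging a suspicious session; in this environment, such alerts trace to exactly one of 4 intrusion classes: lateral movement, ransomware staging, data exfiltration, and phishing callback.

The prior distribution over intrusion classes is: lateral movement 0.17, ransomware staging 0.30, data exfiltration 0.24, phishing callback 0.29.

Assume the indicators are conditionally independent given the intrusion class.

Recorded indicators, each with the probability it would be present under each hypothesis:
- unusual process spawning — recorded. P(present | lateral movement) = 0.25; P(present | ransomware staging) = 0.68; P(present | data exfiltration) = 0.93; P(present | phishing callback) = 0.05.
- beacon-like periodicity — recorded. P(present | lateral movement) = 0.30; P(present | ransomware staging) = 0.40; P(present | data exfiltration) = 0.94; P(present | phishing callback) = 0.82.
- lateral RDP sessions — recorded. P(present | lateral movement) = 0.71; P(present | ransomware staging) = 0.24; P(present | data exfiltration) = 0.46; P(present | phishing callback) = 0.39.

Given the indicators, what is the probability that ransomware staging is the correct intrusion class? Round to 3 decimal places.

For each hypothesis, the unnormalized posterior weight is prior × product of the indicator likelihoods:
  lateral movement: 0.17 × 0.25 × 0.30 × 0.71 = 0.0090525
  ransomware staging: 0.30 × 0.68 × 0.40 × 0.24 = 0.019584
  data exfiltration: 0.24 × 0.93 × 0.94 × 0.46 = 0.096512
  phishing callback: 0.29 × 0.05 × 0.82 × 0.39 = 0.0046371
Normalizing constant Z = 0.0090525 + 0.019584 + 0.096512 + 0.0046371 = 0.12979.
P(ransomware staging | evidence) = 0.019584 / 0.12979 ≈ 0.151.

0.151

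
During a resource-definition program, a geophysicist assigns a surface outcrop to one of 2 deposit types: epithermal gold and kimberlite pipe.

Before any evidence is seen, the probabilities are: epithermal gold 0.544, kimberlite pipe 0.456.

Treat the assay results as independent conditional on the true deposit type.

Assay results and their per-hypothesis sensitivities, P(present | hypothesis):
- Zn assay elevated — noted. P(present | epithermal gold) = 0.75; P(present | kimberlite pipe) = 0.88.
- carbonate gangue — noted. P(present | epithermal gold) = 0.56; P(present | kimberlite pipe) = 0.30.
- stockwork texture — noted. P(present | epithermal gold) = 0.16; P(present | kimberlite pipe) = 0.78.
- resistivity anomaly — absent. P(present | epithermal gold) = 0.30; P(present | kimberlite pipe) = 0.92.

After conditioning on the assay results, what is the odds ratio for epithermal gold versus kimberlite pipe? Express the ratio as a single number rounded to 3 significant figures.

The normalizing constant cancels in an odds ratio, so compute prior × likelihood for the two hypotheses only (using 1 − P(present | H) for each absent assay result):
  epithermal gold: 0.544 × 0.75 × 0.56 × 0.16 × (1 − 0.30) = 0.02559
  kimberlite pipe: 0.456 × 0.88 × 0.30 × 0.78 × (1 − 0.92) = 0.007512
Posterior odds = 0.02559 / 0.007512 ≈ 3.41.

3.41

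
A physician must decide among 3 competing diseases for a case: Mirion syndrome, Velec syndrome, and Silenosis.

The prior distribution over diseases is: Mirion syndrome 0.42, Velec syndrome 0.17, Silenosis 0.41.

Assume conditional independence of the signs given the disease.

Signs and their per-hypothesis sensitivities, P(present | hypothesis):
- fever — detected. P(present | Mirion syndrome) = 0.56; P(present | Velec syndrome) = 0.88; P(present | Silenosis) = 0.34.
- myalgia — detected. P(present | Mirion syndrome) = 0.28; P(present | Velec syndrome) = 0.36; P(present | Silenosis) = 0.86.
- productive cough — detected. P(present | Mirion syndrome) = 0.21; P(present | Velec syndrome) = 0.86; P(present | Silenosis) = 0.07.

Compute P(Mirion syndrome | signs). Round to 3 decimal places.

0.202

For each hypothesis, the unnormalized posterior weight is prior × product of the sign likelihoods:
  Mirion syndrome: 0.42 × 0.56 × 0.28 × 0.21 = 0.01383
  Velec syndrome: 0.17 × 0.88 × 0.36 × 0.86 = 0.046316
  Silenosis: 0.41 × 0.34 × 0.86 × 0.07 = 0.0083919
Marginal likelihood of the evidence = 0.068538.
P(Mirion syndrome | evidence) = 0.01383 / 0.068538 ≈ 0.202.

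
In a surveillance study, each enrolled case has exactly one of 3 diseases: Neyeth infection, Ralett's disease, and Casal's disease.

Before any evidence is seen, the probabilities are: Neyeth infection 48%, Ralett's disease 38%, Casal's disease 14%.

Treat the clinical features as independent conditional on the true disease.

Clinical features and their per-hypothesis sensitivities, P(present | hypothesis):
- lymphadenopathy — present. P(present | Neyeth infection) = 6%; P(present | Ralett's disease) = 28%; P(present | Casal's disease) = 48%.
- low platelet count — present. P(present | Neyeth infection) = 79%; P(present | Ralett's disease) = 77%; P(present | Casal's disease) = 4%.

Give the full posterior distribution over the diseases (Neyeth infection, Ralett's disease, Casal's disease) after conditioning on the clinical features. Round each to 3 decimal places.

Multiply each prior by the joint likelihood of the clinical feature pattern:
  Neyeth infection: 0.48 × 0.06 × 0.79 = 0.022752
  Ralett's disease: 0.38 × 0.28 × 0.77 = 0.081928
  Casal's disease: 0.14 × 0.48 × 0.04 = 0.002688
Normalizing constant Z = 0.022752 + 0.081928 + 0.002688 = 0.10737.
P(Neyeth infection | evidence) = 0.022752 / 0.10737 ≈ 0.212
P(Ralett's disease | evidence) = 0.081928 / 0.10737 ≈ 0.763
P(Casal's disease | evidence) = 0.002688 / 0.10737 ≈ 0.025

0.212, 0.763, 0.025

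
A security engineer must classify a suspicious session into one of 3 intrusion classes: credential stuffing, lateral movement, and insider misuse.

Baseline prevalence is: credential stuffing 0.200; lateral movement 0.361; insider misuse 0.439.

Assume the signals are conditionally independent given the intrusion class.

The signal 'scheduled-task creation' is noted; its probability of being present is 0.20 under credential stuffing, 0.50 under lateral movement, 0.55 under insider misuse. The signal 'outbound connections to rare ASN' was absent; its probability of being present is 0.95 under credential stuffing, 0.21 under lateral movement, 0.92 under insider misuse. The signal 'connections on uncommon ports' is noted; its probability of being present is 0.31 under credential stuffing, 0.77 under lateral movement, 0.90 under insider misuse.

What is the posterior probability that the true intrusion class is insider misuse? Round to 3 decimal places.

For each hypothesis, the unnormalized posterior weight is prior × product of the signal likelihoods (using 1 − P(present | H) for each absent signal):
  credential stuffing: 0.200 × 0.20 × (1 − 0.95) × 0.31 = 0.00062
  lateral movement: 0.361 × 0.50 × (1 − 0.21) × 0.77 = 0.1098
  insider misuse: 0.439 × 0.55 × (1 − 0.92) × 0.90 = 0.017384
Marginal likelihood of the evidence = 0.1278.
P(insider misuse | evidence) = 0.017384 / 0.1278 ≈ 0.136.

0.136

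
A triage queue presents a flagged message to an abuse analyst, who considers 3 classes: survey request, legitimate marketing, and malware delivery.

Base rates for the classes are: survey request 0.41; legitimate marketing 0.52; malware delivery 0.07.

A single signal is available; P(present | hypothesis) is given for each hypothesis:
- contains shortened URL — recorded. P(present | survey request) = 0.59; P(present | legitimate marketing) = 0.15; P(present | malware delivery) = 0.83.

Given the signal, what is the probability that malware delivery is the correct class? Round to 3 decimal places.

Multiply each prior by the likelihood of the signal:
  survey request: 0.41 × 0.59 = 0.2419
  legitimate marketing: 0.52 × 0.15 = 0.078
  malware delivery: 0.07 × 0.83 = 0.0581
Normalizing constant Z = 0.2419 + 0.078 + 0.0581 = 0.378.
P(malware delivery | evidence) = 0.0581 / 0.378 ≈ 0.154.

0.154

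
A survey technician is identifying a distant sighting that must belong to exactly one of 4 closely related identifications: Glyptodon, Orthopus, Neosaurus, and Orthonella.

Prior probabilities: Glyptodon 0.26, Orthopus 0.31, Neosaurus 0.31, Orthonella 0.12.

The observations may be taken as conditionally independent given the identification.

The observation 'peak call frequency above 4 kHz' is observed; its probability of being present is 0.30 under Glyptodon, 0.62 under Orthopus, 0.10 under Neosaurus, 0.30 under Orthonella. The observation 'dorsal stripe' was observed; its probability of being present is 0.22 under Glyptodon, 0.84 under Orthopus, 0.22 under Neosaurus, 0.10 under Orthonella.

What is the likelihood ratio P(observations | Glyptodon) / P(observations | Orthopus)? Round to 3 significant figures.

Take the product of per-observation likelihoods under each hypothesis, then divide.
  Glyptodon: 0.30 × 0.22 = 0.066
  Orthopus: 0.62 × 0.84 = 0.5208
Bayes factor = 0.066 / 0.5208 ≈ 0.127

0.127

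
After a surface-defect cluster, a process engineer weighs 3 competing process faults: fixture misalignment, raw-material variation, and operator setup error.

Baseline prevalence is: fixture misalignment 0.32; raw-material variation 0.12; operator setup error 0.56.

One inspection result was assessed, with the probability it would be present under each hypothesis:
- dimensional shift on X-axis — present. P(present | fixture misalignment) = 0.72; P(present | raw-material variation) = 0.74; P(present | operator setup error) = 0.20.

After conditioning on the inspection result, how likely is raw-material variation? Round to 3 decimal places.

For each hypothesis, the unnormalized posterior weight is prior × likelihood:
  fixture misalignment: 0.32 × 0.72 = 0.2304
  raw-material variation: 0.12 × 0.74 = 0.0888
  operator setup error: 0.56 × 0.20 = 0.112
Normalizing constant Z = 0.2304 + 0.0888 + 0.112 = 0.4312.
P(raw-material variation | evidence) = 0.0888 / 0.4312 ≈ 0.206.

0.206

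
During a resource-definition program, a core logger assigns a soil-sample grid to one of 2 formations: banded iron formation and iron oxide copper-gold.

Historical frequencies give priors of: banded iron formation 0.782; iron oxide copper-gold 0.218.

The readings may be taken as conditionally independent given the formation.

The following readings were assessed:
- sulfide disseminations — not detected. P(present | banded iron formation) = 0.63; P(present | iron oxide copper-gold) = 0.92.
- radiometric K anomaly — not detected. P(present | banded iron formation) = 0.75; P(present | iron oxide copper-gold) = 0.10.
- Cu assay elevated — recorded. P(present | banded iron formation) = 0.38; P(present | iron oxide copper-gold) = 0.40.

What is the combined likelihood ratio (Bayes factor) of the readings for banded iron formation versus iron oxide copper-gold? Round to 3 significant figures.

1.22

Take the product of per-reading likelihoods under each hypothesis (using 1 − P(present | H) for each absent reading), then divide.
  banded iron formation: (1 − 0.63) × (1 − 0.75) × 0.38 = 0.03515
  iron oxide copper-gold: (1 − 0.92) × (1 − 0.10) × 0.40 = 0.0288
Bayes factor = 0.03515 / 0.0288 ≈ 1.22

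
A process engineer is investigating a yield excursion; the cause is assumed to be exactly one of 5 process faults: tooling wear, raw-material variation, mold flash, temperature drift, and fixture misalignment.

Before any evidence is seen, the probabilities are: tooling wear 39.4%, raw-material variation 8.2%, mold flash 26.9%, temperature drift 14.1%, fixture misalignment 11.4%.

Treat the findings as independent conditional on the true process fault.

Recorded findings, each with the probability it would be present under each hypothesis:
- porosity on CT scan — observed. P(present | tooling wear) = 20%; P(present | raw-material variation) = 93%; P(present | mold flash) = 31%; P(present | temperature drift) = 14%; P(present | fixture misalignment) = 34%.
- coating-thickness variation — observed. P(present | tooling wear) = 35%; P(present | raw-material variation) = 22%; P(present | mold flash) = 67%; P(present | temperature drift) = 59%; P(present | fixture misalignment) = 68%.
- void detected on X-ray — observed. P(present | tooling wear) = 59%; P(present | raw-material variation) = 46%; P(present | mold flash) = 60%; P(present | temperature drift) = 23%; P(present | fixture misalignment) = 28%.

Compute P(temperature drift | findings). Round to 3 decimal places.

0.040

For each hypothesis, the unnormalized posterior weight is prior × product of the finding likelihoods:
  tooling wear: 0.394 × 0.20 × 0.35 × 0.59 = 0.016272
  raw-material variation: 0.082 × 0.93 × 0.22 × 0.46 = 0.0077175
  mold flash: 0.269 × 0.31 × 0.67 × 0.60 = 0.033523
  temperature drift: 0.141 × 0.14 × 0.59 × 0.23 = 0.0026787
  fixture misalignment: 0.114 × 0.34 × 0.68 × 0.28 = 0.0073799
Marginal likelihood of the evidence = 0.067571.
P(temperature drift | evidence) = 0.0026787 / 0.067571 ≈ 0.040.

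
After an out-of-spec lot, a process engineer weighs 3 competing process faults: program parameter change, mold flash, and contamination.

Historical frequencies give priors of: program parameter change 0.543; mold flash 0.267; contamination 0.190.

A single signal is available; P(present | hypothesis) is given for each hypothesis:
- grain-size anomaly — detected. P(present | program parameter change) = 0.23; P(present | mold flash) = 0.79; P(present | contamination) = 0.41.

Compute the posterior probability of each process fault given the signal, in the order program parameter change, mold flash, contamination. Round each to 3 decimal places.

0.302, 0.510, 0.188

For each hypothesis, the unnormalized posterior weight is prior × likelihood:
  program parameter change: 0.543 × 0.23 = 0.12489
  mold flash: 0.267 × 0.79 = 0.21093
  contamination: 0.190 × 0.41 = 0.0779
The unnormalized weights sum to 0.41372.
P(program parameter change | evidence) = 0.12489 / 0.41372 ≈ 0.302
P(mold flash | evidence) = 0.21093 / 0.41372 ≈ 0.510
P(contamination | evidence) = 0.0779 / 0.41372 ≈ 0.188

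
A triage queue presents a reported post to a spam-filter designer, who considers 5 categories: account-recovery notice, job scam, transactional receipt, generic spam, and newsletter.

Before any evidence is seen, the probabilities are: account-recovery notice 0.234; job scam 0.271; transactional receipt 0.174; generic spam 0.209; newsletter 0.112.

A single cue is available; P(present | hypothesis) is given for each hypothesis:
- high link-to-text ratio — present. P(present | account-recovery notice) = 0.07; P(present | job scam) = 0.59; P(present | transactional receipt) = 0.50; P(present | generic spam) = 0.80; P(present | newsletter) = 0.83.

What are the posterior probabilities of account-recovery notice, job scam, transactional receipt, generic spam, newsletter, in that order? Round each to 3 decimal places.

0.031, 0.305, 0.166, 0.319, 0.178

Multiply each prior by the likelihood of the cue:
  account-recovery notice: 0.234 × 0.07 = 0.01638
  job scam: 0.271 × 0.59 = 0.15989
  transactional receipt: 0.174 × 0.50 = 0.087
  generic spam: 0.209 × 0.80 = 0.1672
  newsletter: 0.112 × 0.83 = 0.09296
The unnormalized weights sum to 0.52343.
P(account-recovery notice | evidence) = 0.01638 / 0.52343 ≈ 0.031
P(job scam | evidence) = 0.15989 / 0.52343 ≈ 0.305
P(transactional receipt | evidence) = 0.087 / 0.52343 ≈ 0.166
P(generic spam | evidence) = 0.1672 / 0.52343 ≈ 0.319
P(newsletter | evidence) = 0.09296 / 0.52343 ≈ 0.178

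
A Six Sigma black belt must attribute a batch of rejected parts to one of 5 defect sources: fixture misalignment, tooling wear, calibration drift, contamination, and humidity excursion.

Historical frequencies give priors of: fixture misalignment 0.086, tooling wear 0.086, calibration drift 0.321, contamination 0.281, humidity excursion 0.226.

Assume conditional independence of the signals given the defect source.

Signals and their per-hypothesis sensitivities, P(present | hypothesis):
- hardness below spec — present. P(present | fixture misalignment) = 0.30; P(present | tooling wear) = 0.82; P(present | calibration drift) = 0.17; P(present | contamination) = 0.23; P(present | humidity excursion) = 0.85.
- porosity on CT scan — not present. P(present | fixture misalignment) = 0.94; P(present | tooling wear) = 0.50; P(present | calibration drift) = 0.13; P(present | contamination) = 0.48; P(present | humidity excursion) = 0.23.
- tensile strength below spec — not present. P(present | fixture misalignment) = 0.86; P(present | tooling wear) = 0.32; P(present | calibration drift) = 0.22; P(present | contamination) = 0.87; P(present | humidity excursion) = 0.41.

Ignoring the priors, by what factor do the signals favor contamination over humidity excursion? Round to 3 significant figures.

The Bayes factor is the ratio of the joint likelihoods of the signal pattern under the two hypotheses (using 1 − P(present | H) for each absent signal).
  contamination: 0.23 × (1 − 0.48) × (1 − 0.87) = 0.015548
  humidity excursion: 0.85 × (1 − 0.23) × (1 − 0.41) = 0.38616
Bayes factor = 0.015548 / 0.38616 ≈ 0.0403

0.0403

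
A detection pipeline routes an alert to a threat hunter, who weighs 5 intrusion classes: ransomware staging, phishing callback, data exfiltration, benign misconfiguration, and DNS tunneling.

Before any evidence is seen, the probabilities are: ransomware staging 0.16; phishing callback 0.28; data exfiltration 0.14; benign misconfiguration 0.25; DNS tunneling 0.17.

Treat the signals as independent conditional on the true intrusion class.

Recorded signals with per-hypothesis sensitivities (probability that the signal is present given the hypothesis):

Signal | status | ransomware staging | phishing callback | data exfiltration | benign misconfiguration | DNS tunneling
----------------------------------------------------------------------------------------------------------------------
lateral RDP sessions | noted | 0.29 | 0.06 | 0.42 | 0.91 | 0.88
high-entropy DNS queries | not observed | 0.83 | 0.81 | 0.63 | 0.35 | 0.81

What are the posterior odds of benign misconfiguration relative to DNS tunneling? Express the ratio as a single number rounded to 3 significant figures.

Unnormalized posterior weight (prior times the signal likelihoods) for each of the two hypotheses (using 1 − P(present | H) for each absent signal):
  benign misconfiguration: 0.25 × 0.91 × (1 − 0.35) = 0.14788
  DNS tunneling: 0.17 × 0.88 × (1 − 0.81) = 0.028424
Posterior odds = 0.14788 / 0.028424 ≈ 5.20.

5.20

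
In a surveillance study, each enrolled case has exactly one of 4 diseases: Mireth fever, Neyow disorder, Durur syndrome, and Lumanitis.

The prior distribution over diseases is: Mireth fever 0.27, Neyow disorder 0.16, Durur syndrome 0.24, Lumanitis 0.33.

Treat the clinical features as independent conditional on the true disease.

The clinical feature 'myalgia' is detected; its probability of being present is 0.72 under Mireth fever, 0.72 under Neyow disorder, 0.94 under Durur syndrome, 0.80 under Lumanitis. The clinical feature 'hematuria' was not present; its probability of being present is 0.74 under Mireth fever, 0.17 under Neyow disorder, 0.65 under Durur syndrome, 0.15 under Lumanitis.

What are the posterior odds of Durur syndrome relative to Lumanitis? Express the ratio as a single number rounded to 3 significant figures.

0.352

Unnormalized posterior weight (prior times the clinical feature likelihoods) for each of the two hypotheses (using 1 − P(present | H) for each absent clinical feature):
  Durur syndrome: 0.24 × 0.94 × (1 − 0.65) = 0.07896
  Lumanitis: 0.33 × 0.80 × (1 − 0.15) = 0.2244
Odds(Durur syndrome : Lumanitis) = 0.07896 / 0.2244 ≈ 0.352.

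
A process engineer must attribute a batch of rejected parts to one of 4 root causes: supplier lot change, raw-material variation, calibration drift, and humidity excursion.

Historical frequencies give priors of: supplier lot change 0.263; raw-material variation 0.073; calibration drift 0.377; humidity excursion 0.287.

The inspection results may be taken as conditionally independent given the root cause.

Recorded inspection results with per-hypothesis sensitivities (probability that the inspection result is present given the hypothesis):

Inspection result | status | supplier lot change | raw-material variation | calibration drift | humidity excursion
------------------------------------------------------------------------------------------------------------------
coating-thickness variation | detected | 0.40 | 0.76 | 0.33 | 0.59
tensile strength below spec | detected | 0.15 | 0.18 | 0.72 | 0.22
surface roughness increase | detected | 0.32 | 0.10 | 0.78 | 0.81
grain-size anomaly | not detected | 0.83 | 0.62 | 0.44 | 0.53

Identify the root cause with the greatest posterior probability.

By Bayes' rule with conditional independence, the unnormalized weight for each hypothesis is prior × ∏ likelihoods (using 1 − P(present | H) for each absent inspection result):
  supplier lot change: 0.263 × 0.40 × 0.15 × 0.32 × (1 − 0.83) = 0.00085843
  raw-material variation: 0.073 × 0.76 × 0.18 × 0.10 × (1 − 0.62) = 0.00037948
  calibration drift: 0.377 × 0.33 × 0.72 × 0.78 × (1 − 0.44) = 0.039126
  humidity excursion: 0.287 × 0.59 × 0.22 × 0.81 × (1 − 0.53) = 0.014182
The unnormalized weights sum to 0.054546.
P(supplier lot change | evidence) ≈ 0.00085843 / 0.054546 ≈ 0.016
P(raw-material variation | evidence) ≈ 0.00037948 / 0.054546 ≈ 0.007
P(calibration drift | evidence) ≈ 0.039126 / 0.054546 ≈ 0.717
P(humidity excursion | evidence) ≈ 0.014182 / 0.054546 ≈ 0.260
The largest is 0.717, so calibration drift is most probable.

calibration drift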